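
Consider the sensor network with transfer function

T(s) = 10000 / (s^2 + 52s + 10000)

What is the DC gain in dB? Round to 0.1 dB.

T(0) = 10000 / 10000 = 1
20 log₁₀(1) ≈ 0.00 dB

0.0 dB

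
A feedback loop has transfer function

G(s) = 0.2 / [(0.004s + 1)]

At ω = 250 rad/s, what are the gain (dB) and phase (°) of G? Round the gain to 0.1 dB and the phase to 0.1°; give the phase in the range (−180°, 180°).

-17.0 dB, -45.0°

At ω = 250 rad/s:
pole (1 + j250·0.004) = 1 + j1 → |·| ≈ 1.4142, ∠ ≈ 45.00°
|G| = 0.2 · 1 / (1.4142) ≈ 0.14142
Gain = 20 log₁₀(0.14142) ≈ -16.99 dB
∠G = (0°) − (45.00°) = -45.00°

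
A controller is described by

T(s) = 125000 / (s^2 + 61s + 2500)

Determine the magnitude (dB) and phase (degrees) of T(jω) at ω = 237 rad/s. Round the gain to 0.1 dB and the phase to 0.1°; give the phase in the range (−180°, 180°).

At s = jω = j237:
quadratic: (j237)² + 61·j237 + 2500 = -53669 + j14457 → |·| ≈ 55582, ∠ ≈ 164.92°
|T| = 125000 / 55582 ≈ 2.2489
Gain = 20 log₁₀(2.2489) ≈ 7.04 dB
∠T = 0.00° − 164.92° = -164.92°

7.0 dB, -164.9°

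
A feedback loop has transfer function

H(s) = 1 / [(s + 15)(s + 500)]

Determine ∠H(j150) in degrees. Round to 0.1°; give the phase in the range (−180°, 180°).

-101.0°

At s = jω = j150:
pole (s+15): 15 + j150 → |·| = √(15²+150²) = √22725 ≈ 150.75, ∠ = arctan(150/15) ≈ 84.29°
pole (s+500): 500 + j150 → |·| = √(500²+150²) = √272500 ≈ 522.02, ∠ = arctan(150/500) ≈ 16.70°
∠H = 0.00° − 100.99° = -100.99°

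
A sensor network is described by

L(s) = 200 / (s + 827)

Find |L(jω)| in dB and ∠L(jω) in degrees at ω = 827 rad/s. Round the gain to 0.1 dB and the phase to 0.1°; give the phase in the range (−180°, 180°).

Substitute s = j827:
Numerator: 200 = 200 + j0
Denominator: (j827) + 827 = 827 + j827
|N| = √(200² + 0²) ≈ 200, ∠N ≈ 0.00°
|D| = √(827² + 827²) ≈ 1169.6, ∠D ≈ 45.00°
|L| = 200 / 1169.6 ≈ 0.171
Gain = 20 log₁₀(0.171) ≈ -15.34 dB
∠L = 0.00° − 45.00° = -45.00°

-15.3 dB, -45.0°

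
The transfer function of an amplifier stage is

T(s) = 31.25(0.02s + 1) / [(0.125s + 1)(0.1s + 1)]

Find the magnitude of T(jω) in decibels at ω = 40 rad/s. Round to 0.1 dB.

At ω = 40 rad/s:
zero (1 + j40·0.02) = 1 + j0.8 → |·| ≈ 1.2806, ∠ ≈ 38.66°
pole (1 + j40·0.125) = 1 + j5 → |·| ≈ 5.099, ∠ ≈ 78.69°
pole (1 + j40·0.1) = 1 + j4 → |·| ≈ 4.1231, ∠ ≈ 75.96°
|T| = 31.25 · 1.2806 / (5.099 · 4.1231) ≈ 1.9035
Gain = 20 log₁₀(1.9035) ≈ 5.59 dB

5.6 dB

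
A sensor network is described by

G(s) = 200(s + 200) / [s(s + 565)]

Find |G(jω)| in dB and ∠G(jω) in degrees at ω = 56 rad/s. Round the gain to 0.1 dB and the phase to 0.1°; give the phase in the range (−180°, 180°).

2.3 dB, -80.0°

At s = jω = j56:
zero (s+200): 200 + j56 → |·| = √(200²+56²) = √43136 ≈ 207.69, ∠ = arctan(56/200) ≈ 15.64°
pole (s+565): 565 + j56 → |·| = √(565²+56²) = √322361 ≈ 567.77, ∠ = arctan(56/565) ≈ 5.66°
pole at origin: |s| = 56, ∠ = 90.00° (in denominator)
|G| = 200 · 207.69 / 31795 ≈ 1.3064
Gain = 20 log₁₀(1.3064) ≈ 2.32 dB
∠G = 15.64° − 95.66° = -80.02°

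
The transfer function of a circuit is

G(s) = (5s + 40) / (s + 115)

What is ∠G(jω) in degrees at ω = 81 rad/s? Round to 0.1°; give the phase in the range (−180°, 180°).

Substitute s = j81:
Numerator: 5(j81) + 40 = 40 + j405
Denominator: (j81) + 115 = 115 + j81
|N| = √(40² + 405²) ≈ 406.97, ∠N ≈ 84.36°
|D| = √(115² + 81²) ≈ 140.66, ∠D ≈ 35.16°
∠G = 84.36° − 35.16° = 49.20°

49.2°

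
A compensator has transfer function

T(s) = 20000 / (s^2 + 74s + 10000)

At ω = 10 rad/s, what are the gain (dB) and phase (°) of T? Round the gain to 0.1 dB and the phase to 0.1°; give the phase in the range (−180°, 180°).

At s = jω = j10:
quadratic: (j10)² + 74·j10 + 10000 = 9900 + j740 → |·| ≈ 9927.6, ∠ ≈ 4.27°
|T| = 20000 / 9927.6 ≈ 2.0146
Gain = 20 log₁₀(2.0146) ≈ 6.08 dB
∠T = 0.00° − 4.27° = -4.27°

6.1 dB, -4.3°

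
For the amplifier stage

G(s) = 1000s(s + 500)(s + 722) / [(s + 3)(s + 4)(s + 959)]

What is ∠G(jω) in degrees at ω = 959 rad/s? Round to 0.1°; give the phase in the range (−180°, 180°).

-19.1°

At s = jω = j959:
zero (s+500): 500 + j959 → |·| = √(500²+959²) = √1169681 ≈ 1081.5, ∠ = arctan(959/500) ≈ 62.46°
zero (s+722): 722 + j959 → |·| = √(722²+959²) = √1440965 ≈ 1200.4, ∠ = arctan(959/722) ≈ 53.03°
zero at origin: s = j959 → |·| = 959, ∠ = 90.00°
pole (s+3): 3 + j959 → |·| = √(3²+959²) = √919690 ≈ 959, ∠ = arctan(959/3) ≈ 89.82°
pole (s+4): 4 + j959 → |·| = √(4²+959²) = √919697 ≈ 959.01, ∠ = arctan(959/4) ≈ 89.76°
pole (s+959): 959 + j959 → |·| = √(959²+959²) = √1839362 ≈ 1356.2, ∠ = arctan(959/959) ≈ 45.00°
∠G = 205.49° − 224.58° = -19.09°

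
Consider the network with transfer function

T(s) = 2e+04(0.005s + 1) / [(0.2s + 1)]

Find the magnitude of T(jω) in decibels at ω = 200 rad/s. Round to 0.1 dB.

At ω = 200 rad/s:
zero (1 + j200·0.005) = 1 + j1 → |·| ≈ 1.4142, ∠ ≈ 45.00°
pole (1 + j200·0.2) = 1 + j40 → |·| ≈ 40.012, ∠ ≈ 88.57°
|T| = 2e+04 · 1.4142 / (40.012) ≈ 706.89
Gain = 20 log₁₀(706.89) ≈ 56.99 dB

57.0 dB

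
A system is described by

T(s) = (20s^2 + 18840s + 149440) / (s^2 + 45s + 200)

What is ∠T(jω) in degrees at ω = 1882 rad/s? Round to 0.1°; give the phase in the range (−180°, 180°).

Substitute s = j1882:
Numerator: 20(j1882)^2 + 18840(j1882) + 149440 = -70689040 + j35456880
Denominator: (j1882)^2 + 45(j1882) + 200 = -3541724 + j84690
|N| = √(70689040² + 35456880²) ≈ 7.9083e+07, ∠N ≈ 153.36°
|D| = √(3541724² + 84690²) ≈ 3.5427e+06, ∠D ≈ 178.63°
∠T = 153.36° − 178.63° = -25.27°

-25.3°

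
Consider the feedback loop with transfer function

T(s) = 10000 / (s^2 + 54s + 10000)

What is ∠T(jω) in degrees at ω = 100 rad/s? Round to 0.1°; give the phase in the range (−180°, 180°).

At s = jω = j100:
quadratic: (j100)² + 54·j100 + 10000 = 0 + j5400 → |·| ≈ 5400, ∠ ≈ 90.00°
∠T = 0.00° − 90.00° = -90.00°

-90.0°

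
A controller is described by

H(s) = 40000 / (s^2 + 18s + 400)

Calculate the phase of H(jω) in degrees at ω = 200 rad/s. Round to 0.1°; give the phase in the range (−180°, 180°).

At s = jω = j200:
quadratic: (j200)² + 18·j200 + 400 = -39600 + j3600 → |·| ≈ 39763, ∠ ≈ 174.81°
∠H = 0.00° − 174.81° = -174.81°

-174.8°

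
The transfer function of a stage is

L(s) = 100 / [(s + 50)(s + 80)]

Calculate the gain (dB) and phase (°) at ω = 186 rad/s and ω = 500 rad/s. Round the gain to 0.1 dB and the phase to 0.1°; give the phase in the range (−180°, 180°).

ω = 186: -51.8 dB, -141.7°; ω = 500: -68.1 dB, -165.2°

At s = jω = j186:
pole (s+50): 50 + j186 → |·| = √(50²+186²) = √37096 ≈ 192.6, ∠ = arctan(186/50) ≈ 74.95°
pole (s+80): 80 + j186 → |·| = √(80²+186²) = √40996 ≈ 202.47, ∠ = arctan(186/80) ≈ 66.73°
|L| = 100 / 38996 ≈ 0.0025644
Gain = 20 log₁₀(0.0025644) ≈ -51.82 dB
∠L = 0.00° − 141.68° = -141.68°

At s = jω = j500:
pole (s+50): 50 + j500 → |·| = √(50²+500²) = √252500 ≈ 502.49, ∠ = arctan(500/50) ≈ 84.29°
pole (s+80): 80 + j500 → |·| = √(80²+500²) = √256400 ≈ 506.36, ∠ = arctan(500/80) ≈ 80.91°
|L| = 100 / 2.5444e+05 ≈ 0.00039302
Gain = 20 log₁₀(0.00039302) ≈ -68.11 dB
∠L = 0.00° − 165.20° = -165.20°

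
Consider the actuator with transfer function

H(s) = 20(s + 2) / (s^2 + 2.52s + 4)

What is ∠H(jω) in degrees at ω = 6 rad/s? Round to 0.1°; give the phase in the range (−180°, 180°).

-83.1°

At s = jω = j6:
zero (s+2): 2 + j6 → |·| = √(2²+6²) = √40 ≈ 6.3246, ∠ = arctan(6/2) ≈ 71.57°
quadratic: (j6)² + 2.52·j6 + 4 = -32 + j15.12 → |·| ≈ 35.392, ∠ ≈ 154.71°
∠H = 71.57° − 154.71° = -83.14°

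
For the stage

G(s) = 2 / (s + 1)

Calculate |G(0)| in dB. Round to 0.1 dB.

G(0) = 2 / 1 = 2
20 log₁₀(2) ≈ 6.02 dB

6.0 dB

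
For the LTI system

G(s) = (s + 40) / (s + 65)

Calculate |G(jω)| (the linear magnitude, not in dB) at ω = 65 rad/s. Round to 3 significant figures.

At s = jω = j65:
zero (s+40): 40 + j65 → |·| = √(40²+65²) = √5825 ≈ 76.322, ∠ = arctan(65/40) ≈ 58.39°
pole (s+65): 65 + j65 → |·| = √(65²+65²) = √8450 ≈ 91.924, ∠ = arctan(65/65) ≈ 45.00°
|G| = 1 · 76.322 / 91.924 ≈ 0.83027

0.830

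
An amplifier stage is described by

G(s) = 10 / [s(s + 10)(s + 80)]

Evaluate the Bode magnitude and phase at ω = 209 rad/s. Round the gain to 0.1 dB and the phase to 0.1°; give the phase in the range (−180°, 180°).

-119.8 dB, 113.7°

At s = jω = j209:
pole (s+10): 10 + j209 → |·| = √(10²+209²) = √43781 ≈ 209.24, ∠ = arctan(209/10) ≈ 87.26°
pole (s+80): 80 + j209 → |·| = √(80²+209²) = √50081 ≈ 223.79, ∠ = arctan(209/80) ≈ 69.05°
pole at origin: |s| = 209, ∠ = 90.00° (in denominator)
|G| = 10 / 9.7866e+06 ≈ 1.0218e-06
Gain = 20 log₁₀(1.0218e-06) ≈ -119.81 dB
∠G = 0.00° − 246.31° = -246.31° ≡ 113.69° (principal value)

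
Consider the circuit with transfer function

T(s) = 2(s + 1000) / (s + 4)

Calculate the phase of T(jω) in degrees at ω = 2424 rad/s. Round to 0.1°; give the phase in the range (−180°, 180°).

-22.3°

At s = jω = j2424:
zero (s+1000): 1000 + j2424 → |·| = √(1000²+2424²) = √6875776 ≈ 2622.2, ∠ = arctan(2424/1000) ≈ 67.58°
pole (s+4): 4 + j2424 → |·| = √(4²+2424²) = √5875792 ≈ 2424, ∠ = arctan(2424/4) ≈ 89.91°
∠T = 67.58° − 89.91° = -22.33°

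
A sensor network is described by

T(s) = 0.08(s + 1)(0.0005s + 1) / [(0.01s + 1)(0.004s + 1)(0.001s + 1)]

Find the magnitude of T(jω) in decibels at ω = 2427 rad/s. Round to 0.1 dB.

-6.2 dB

At ω = 2427 rad/s:
zero (1 + j2427·1) = 1 + j2427 → |·| ≈ 2427, ∠ ≈ 89.98°
zero (1 + j2427·0.0005) = 1 + j1.2135 → |·| ≈ 1.5724, ∠ ≈ 50.51°
pole (1 + j2427·0.01) = 1 + j24.27 → |·| ≈ 24.291, ∠ ≈ 87.64°
pole (1 + j2427·0.004) = 1 + j9.708 → |·| ≈ 9.7594, ∠ ≈ 84.12°
pole (1 + j2427·0.001) = 1 + j2.427 → |·| ≈ 2.6249, ∠ ≈ 67.61°
|T| = 0.08 · 2427 · 1.5724 / (24.291 · 9.7594 · 2.6249) ≈ 0.49062
Gain = 20 log₁₀(0.49062) ≈ -6.19 dB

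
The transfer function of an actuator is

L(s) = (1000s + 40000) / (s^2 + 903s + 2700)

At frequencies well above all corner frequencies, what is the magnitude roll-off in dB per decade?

-20 dB/decade

Each pole contributes −20 dB/decade at high frequency; each zero contributes +20 dB/decade.
Net: 1 zero(s) − 2 pole(s) → -20 dB/decade.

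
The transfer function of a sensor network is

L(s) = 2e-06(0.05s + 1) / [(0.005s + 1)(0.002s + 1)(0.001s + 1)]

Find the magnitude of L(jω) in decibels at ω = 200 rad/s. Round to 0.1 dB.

-97.8 dB

At ω = 200 rad/s:
zero (1 + j200·0.05) = 1 + j10 → |·| ≈ 10.05, ∠ ≈ 84.29°
pole (1 + j200·0.005) = 1 + j1 → |·| ≈ 1.4142, ∠ ≈ 45.00°
pole (1 + j200·0.002) = 1 + j0.4 → |·| ≈ 1.077, ∠ ≈ 21.80°
pole (1 + j200·0.001) = 1 + j0.2 → |·| ≈ 1.0198, ∠ ≈ 11.31°
|L| = 2e-06 · 10.05 / (1.4142 · 1.077 · 1.0198) ≈ 1.2941e-05
Gain = 20 log₁₀(1.2941e-05) ≈ -97.76 dB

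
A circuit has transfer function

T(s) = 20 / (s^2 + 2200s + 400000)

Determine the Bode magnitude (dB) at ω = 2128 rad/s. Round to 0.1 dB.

Substitute s = j2128:
Numerator: 20 = 20 + j0
Denominator: (j2128)^2 + 2200(j2128) + 400000 = -4128384 + j4681600
|N| = √(20² + 0²) ≈ 20, ∠N ≈ 0.00°
|D| = √(4128384² + 4681600²) ≈ 6.2419e+06, ∠D ≈ 131.41°
|T| = 20 / 6.2419e+06 ≈ 3.2042e-06
Gain = 20 log₁₀(3.2042e-06) ≈ -109.89 dB

-109.9 dB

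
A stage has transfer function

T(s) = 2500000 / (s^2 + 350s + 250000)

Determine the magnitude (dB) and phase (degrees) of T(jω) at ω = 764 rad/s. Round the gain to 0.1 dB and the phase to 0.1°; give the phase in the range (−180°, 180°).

15.3 dB, -141.3°

At s = jω = j764:
quadratic: (j764)² + 350·j764 + 250000 = -333696 + j267400 → |·| ≈ 4.2762e+05, ∠ ≈ 141.29°
|T| = 2500000 / 4.2762e+05 ≈ 5.8463
Gain = 20 log₁₀(5.8463) ≈ 15.34 dB
∠T = 0.00° − 141.29° = -141.29°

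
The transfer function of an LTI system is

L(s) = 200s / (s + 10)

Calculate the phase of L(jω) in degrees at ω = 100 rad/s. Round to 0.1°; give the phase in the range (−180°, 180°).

At s = jω = j100:
zero at origin: s = j100 → |·| = 100, ∠ = 90.00°
pole (s+10): 10 + j100 → |·| = √(10²+100²) = √10100 ≈ 100.5, ∠ = arctan(100/10) ≈ 84.29°
∠L = 90.00° − 84.29° = 5.71°

5.7°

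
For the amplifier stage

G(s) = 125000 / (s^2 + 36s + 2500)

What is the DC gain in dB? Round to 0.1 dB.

34.0 dB

G(0) = 125000 / 2500 = 50
20 log₁₀(50) ≈ 33.98 dB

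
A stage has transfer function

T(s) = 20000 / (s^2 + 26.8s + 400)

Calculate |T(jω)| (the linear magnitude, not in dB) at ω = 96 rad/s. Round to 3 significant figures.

At s = jω = j96:
quadratic: (j96)² + 26.8·j96 + 400 = -8816 + j2572.8 → |·| ≈ 9183.7, ∠ ≈ 163.73°
|T| = 20000 / 9183.7 ≈ 2.1778

2.18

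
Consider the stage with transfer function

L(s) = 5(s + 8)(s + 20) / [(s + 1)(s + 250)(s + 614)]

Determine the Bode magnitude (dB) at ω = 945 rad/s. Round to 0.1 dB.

-47.4 dB

At s = jω = j945:
zero (s+8): 8 + j945 → |·| = √(8²+945²) = √893089 ≈ 945.03, ∠ = arctan(945/8) ≈ 89.51°
zero (s+20): 20 + j945 → |·| = √(20²+945²) = √893425 ≈ 945.21, ∠ = arctan(945/20) ≈ 88.79°
pole (s+1): 1 + j945 → |·| = √(1²+945²) = √893026 ≈ 945, ∠ = arctan(945/1) ≈ 89.94°
pole (s+250): 250 + j945 → |·| = √(250²+945²) = √955525 ≈ 977.51, ∠ = arctan(945/250) ≈ 75.18°
pole (s+614): 614 + j945 → |·| = √(614²+945²) = √1270021 ≈ 1127, ∠ = arctan(945/614) ≈ 56.99°
|L| = 5 · 8.9325e+05 / 1.0411e+09 ≈ 0.0042899
Gain = 20 log₁₀(0.0042899) ≈ -47.35 dB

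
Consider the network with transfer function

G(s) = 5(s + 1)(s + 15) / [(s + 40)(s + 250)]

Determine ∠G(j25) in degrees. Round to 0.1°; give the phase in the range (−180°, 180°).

At s = jω = j25:
zero (s+1): 1 + j25 → |·| = √(1²+25²) = √626 ≈ 25.02, ∠ = arctan(25/1) ≈ 87.71°
zero (s+15): 15 + j25 → |·| = √(15²+25²) = √850 ≈ 29.155, ∠ = arctan(25/15) ≈ 59.04°
pole (s+40): 40 + j25 → |·| = √(40²+25²) = √2225 ≈ 47.17, ∠ = arctan(25/40) ≈ 32.01°
pole (s+250): 250 + j25 → |·| = √(250²+25²) = √63125 ≈ 251.25, ∠ = arctan(25/250) ≈ 5.71°
∠G = 146.75° − 37.72° = 109.03°

109.0°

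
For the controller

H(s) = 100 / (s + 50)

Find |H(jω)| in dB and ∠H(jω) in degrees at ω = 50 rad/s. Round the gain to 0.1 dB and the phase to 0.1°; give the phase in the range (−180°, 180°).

At s = jω = j50:
pole (s+50): 50 + j50 → |·| = √(50²+50²) = √5000 ≈ 70.711, ∠ = arctan(50/50) ≈ 45.00°
|H| = 100 / 70.711 ≈ 1.4142
Gain = 20 log₁₀(1.4142) ≈ 3.01 dB
∠H = 0.00° − 45.00° = -45.00°

3.0 dB, -45.0°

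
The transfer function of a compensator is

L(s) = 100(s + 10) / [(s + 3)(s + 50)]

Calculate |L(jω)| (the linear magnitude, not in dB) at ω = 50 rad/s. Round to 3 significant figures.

At s = jω = j50:
zero (s+10): 10 + j50 → |·| = √(10²+50²) = √2600 ≈ 50.99, ∠ = arctan(50/10) ≈ 78.69°
pole (s+3): 3 + j50 → |·| = √(3²+50²) = √2509 ≈ 50.09, ∠ = arctan(50/3) ≈ 86.57°
pole (s+50): 50 + j50 → |·| = √(50²+50²) = √5000 ≈ 70.711, ∠ = arctan(50/50) ≈ 45.00°
|L| = 100 · 50.99 / 3541.9 ≈ 1.4396

1.44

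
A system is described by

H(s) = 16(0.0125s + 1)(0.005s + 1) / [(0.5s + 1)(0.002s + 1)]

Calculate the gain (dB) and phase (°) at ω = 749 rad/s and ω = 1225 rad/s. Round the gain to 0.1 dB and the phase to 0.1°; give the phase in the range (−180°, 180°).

ω = 749: -1.3 dB, 12.8°; ω = 1225: -0.5 dB, 9.3°

At ω = 749 rad/s:
zero (1 + j749·0.0125) = 1 + j9.3625 → |·| ≈ 9.4158, ∠ ≈ 83.90°
zero (1 + j749·0.005) = 1 + j3.745 → |·| ≈ 3.8762, ∠ ≈ 75.05°
pole (1 + j749·0.5) = 1 + j374.5 → |·| ≈ 374.5, ∠ ≈ 89.85°
pole (1 + j749·0.002) = 1 + j1.498 → |·| ≈ 1.8011, ∠ ≈ 56.27°
|H| = 16 · 9.4158 · 3.8762 / (374.5 · 1.8011) ≈ 0.86575
Gain = 20 log₁₀(0.86575) ≈ -1.25 dB
∠H = (83.90° + 75.05°) − (89.85° + 56.27°) = 12.83°

At ω = 1225 rad/s:
zero (1 + j1225·0.0125) = 1 + j15.3125 → |·| ≈ 15.345, ∠ ≈ 86.26°
zero (1 + j1225·0.005) = 1 + j6.125 → |·| ≈ 6.2061, ∠ ≈ 80.73°
pole (1 + j1225·0.5) = 1 + j612.5 → |·| ≈ 612.5, ∠ ≈ 89.91°
pole (1 + j1225·0.002) = 1 + j2.45 → |·| ≈ 2.6462, ∠ ≈ 67.80°
|H| = 16 · 15.345 · 6.2061 / (612.5 · 2.6462) ≈ 0.94011
Gain = 20 log₁₀(0.94011) ≈ -0.54 dB
∠H = (86.26° + 80.73°) − (89.91° + 67.80°) = 9.28°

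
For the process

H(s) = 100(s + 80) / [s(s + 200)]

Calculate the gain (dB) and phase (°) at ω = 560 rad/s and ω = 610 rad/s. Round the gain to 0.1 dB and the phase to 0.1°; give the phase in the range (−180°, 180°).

At s = jω = j560:
zero (s+80): 80 + j560 → |·| = √(80²+560²) = √320000 ≈ 565.69, ∠ = arctan(560/80) ≈ 81.87°
pole (s+200): 200 + j560 → |·| = √(200²+560²) = √353600 ≈ 594.64, ∠ = arctan(560/200) ≈ 70.35°
pole at origin: |s| = 560, ∠ = 90.00° (in denominator)
|H| = 100 · 565.69 / 3.33e+05 ≈ 0.16988
Gain = 20 log₁₀(0.16988) ≈ -15.40 dB
∠H = 81.87° − 160.35° = -78.48°

At s = jω = j610:
zero (s+80): 80 + j610 → |·| = √(80²+610²) = √378500 ≈ 615.22, ∠ = arctan(610/80) ≈ 82.53°
pole (s+200): 200 + j610 → |·| = √(200²+610²) = √412100 ≈ 641.95, ∠ = arctan(610/200) ≈ 71.85°
pole at origin: |s| = 610, ∠ = 90.00° (in denominator)
|H| = 100 · 615.22 / 3.9159e+05 ≈ 0.15711
Gain = 20 log₁₀(0.15711) ≈ -16.08 dB
∠H = 82.53° − 161.85° = -79.32°

ω = 560: -15.4 dB, -78.5°; ω = 610: -16.1 dB, -79.3°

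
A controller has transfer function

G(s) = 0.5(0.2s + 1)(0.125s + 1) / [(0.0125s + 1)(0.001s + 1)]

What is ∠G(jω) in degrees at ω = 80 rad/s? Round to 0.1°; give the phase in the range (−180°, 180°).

At ω = 80 rad/s:
zero (1 + j80·0.2) = 1 + j16 → |·| ≈ 16.031, ∠ ≈ 86.42°
zero (1 + j80·0.125) = 1 + j10 → |·| ≈ 10.05, ∠ ≈ 84.29°
pole (1 + j80·0.0125) = 1 + j1 → |·| ≈ 1.4142, ∠ ≈ 45.00°
pole (1 + j80·0.001) = 1 + j0.08 → |·| ≈ 1.0032, ∠ ≈ 4.57°
∠G = (86.42° + 84.29°) − (45.00° + 4.57°) = 121.14°

121.1°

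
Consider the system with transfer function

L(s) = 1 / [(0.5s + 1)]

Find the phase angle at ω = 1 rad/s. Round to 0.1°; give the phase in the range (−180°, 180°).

At ω = 1 rad/s:
pole (1 + j1·0.5) = 1 + j0.5 → |·| ≈ 1.118, ∠ ≈ 26.57°
∠L = (0°) − (26.57°) = -26.57°

-26.6°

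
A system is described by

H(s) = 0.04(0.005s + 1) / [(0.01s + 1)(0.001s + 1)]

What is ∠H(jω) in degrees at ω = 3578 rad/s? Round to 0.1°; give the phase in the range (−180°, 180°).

At ω = 3578 rad/s:
zero (1 + j3578·0.005) = 1 + j17.89 → |·| ≈ 17.918, ∠ ≈ 86.80°
pole (1 + j3578·0.01) = 1 + j35.78 → |·| ≈ 35.794, ∠ ≈ 88.40°
pole (1 + j3578·0.001) = 1 + j3.578 → |·| ≈ 3.7151, ∠ ≈ 74.39°
∠H = (86.80°) − (88.40° + 74.39°) = -75.99°

-76.0°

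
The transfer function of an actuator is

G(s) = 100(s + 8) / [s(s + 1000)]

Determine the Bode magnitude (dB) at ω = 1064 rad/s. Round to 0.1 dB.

At s = jω = j1064:
zero (s+8): 8 + j1064 → |·| = √(8²+1064²) = √1132160 ≈ 1064, ∠ = arctan(1064/8) ≈ 89.57°
pole (s+1000): 1000 + j1064 → |·| = √(1000²+1064²) = √2132096 ≈ 1460.2, ∠ = arctan(1064/1000) ≈ 46.78°
pole at origin: |s| = 1064, ∠ = 90.00° (in denominator)
|G| = 100 · 1064 / 1.5537e+06 ≈ 0.068482
Gain = 20 log₁₀(0.068482) ≈ -23.29 dB

-23.3 dB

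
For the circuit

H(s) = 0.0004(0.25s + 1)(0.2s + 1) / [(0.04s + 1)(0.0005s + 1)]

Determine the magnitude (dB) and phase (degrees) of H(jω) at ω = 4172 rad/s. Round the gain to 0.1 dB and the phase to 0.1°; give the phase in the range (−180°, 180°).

-0.9 dB, 25.8°

At ω = 4172 rad/s:
zero (1 + j4172·0.25) = 1 + j1043 → |·| ≈ 1043, ∠ ≈ 89.95°
zero (1 + j4172·0.2) = 1 + j834.4 → |·| ≈ 834.4, ∠ ≈ 89.93°
pole (1 + j4172·0.04) = 1 + j166.88 → |·| ≈ 166.88, ∠ ≈ 89.66°
pole (1 + j4172·0.0005) = 1 + j2.086 → |·| ≈ 2.3133, ∠ ≈ 64.39°
|H| = 0.0004 · 1043 · 834.4 / (166.88 · 2.3133) ≈ 0.90174
Gain = 20 log₁₀(0.90174) ≈ -0.90 dB
∠H = (89.95° + 89.93°) − (89.66° + 64.39°) = 25.83°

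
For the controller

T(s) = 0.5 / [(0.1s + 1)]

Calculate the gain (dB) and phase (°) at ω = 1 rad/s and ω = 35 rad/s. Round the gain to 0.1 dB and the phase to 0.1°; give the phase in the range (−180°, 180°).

ω = 1: -6.1 dB, -5.7°; ω = 35: -17.2 dB, -74.1°

At ω = 1 rad/s:
pole (1 + j1·0.1) = 1 + j0.1 → |·| ≈ 1.005, ∠ ≈ 5.71°
|T| = 0.5 · 1 / (1.005) ≈ 0.49751
Gain = 20 log₁₀(0.49751) ≈ -6.06 dB
∠T = (0°) − (5.71°) = -5.71°

At ω = 35 rad/s:
pole (1 + j35·0.1) = 1 + j3.5 → |·| ≈ 3.6401, ∠ ≈ 74.05°
|T| = 0.5 · 1 / (3.6401) ≈ 0.13736
Gain = 20 log₁₀(0.13736) ≈ -17.24 dB
∠T = (0°) − (74.05°) = -74.05°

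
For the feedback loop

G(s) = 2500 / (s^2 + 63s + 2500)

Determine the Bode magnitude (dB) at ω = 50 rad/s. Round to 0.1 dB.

At s = jω = j50:
quadratic: (j50)² + 63·j50 + 2500 = 0 + j3150 → |·| ≈ 3150, ∠ ≈ 90.00°
|G| = 2500 / 3150 ≈ 0.79365
Gain = 20 log₁₀(0.79365) ≈ -2.01 dB

-2.0 dB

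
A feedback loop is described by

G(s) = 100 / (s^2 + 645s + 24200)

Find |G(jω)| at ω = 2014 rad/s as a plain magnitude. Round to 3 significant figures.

Substitute s = j2014:
Numerator: 100 = 100 + j0
Denominator: (j2014)^2 + 645(j2014) + 24200 = -4031996 + j1299030
|N| = √(100² + 0²) ≈ 100, ∠N ≈ 0.00°
|D| = √(4031996² + 1299030²) ≈ 4.2361e+06, ∠D ≈ 162.14°
|G| = 100 / 4.2361e+06 ≈ 2.3607e-05

2.36e-05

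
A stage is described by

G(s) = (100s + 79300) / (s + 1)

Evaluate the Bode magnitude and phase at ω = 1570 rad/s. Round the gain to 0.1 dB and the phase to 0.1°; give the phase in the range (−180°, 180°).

41.0 dB, -26.8°

Substitute s = j1570:
Numerator: 100(j1570) + 79300 = 79300 + j157000
Denominator: (j1570) + 1 = 1 + j1570
|N| = √(79300² + 157000²) ≈ 1.7589e+05, ∠N ≈ 63.20°
|D| = √(1² + 1570²) ≈ 1570, ∠D ≈ 89.96°
|G| = 1.7589e+05 / 1570 ≈ 112.03
Gain = 20 log₁₀(112.03) ≈ 40.99 dB
∠G = 63.20° − 89.96° = -26.76°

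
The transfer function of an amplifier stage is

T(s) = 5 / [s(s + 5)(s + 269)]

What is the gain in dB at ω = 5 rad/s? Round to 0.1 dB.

-65.6 dB

At s = jω = j5:
pole (s+5): 5 + j5 → |·| = √(5²+5²) = √50 ≈ 7.0711, ∠ = arctan(5/5) ≈ 45.00°
pole (s+269): 269 + j5 → |·| = √(269²+5²) = √72386 ≈ 269.05, ∠ = arctan(5/269) ≈ 1.06°
pole at origin: |s| = 5, ∠ = 90.00° (in denominator)
|T| = 5 / 9512.4 ≈ 0.00052563
Gain = 20 log₁₀(0.00052563) ≈ -65.59 dB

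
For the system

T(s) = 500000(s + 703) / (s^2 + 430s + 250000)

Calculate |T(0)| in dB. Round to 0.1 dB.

63.0 dB

T(0) = 500000·703 / 250000 = 1406
20 log₁₀(1406) ≈ 62.96 dB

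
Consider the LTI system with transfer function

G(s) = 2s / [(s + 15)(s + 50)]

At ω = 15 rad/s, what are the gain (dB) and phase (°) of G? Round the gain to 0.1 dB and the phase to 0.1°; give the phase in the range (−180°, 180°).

At s = jω = j15:
zero at origin: s = j15 → |·| = 15, ∠ = 90.00°
pole (s+15): 15 + j15 → |·| = √(15²+15²) = √450 ≈ 21.213, ∠ = arctan(15/15) ≈ 45.00°
pole (s+50): 50 + j15 → |·| = √(50²+15²) = √2725 ≈ 52.202, ∠ = arctan(15/50) ≈ 16.70°
|G| = 2 · 15 / 1107.4 ≈ 0.02709
Gain = 20 log₁₀(0.02709) ≈ -31.34 dB
∠G = 90.00° − 61.70° = 28.30°

-31.3 dB, 28.3°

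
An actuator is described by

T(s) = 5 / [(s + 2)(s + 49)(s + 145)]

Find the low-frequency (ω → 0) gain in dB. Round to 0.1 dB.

-69.1 dB

T(0) = 5 / (2·49·145) ≈ 0.00035186
20 log₁₀(0.00035186) ≈ -69.07 dB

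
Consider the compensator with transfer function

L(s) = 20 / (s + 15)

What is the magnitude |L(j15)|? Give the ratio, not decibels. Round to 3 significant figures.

Substitute s = j15:
Numerator: 20 = 20 + j0
Denominator: (j15) + 15 = 15 + j15
|N| = √(20² + 0²) ≈ 20, ∠N ≈ 0.00°
|D| = √(15² + 15²) ≈ 21.213, ∠D ≈ 45.00°
|L| = 20 / 21.213 ≈ 0.94282

0.943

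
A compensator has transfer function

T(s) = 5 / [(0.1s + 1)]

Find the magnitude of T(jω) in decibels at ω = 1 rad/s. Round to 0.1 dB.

At ω = 1 rad/s:
pole (1 + j1·0.1) = 1 + j0.1 → |·| ≈ 1.005, ∠ ≈ 5.71°
|T| = 5 · 1 / (1.005) ≈ 4.9751
Gain = 20 log₁₀(4.9751) ≈ 13.94 dB

13.9 dB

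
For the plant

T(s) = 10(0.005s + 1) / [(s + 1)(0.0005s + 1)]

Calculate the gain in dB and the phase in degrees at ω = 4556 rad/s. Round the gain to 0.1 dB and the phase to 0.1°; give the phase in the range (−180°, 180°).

-33.9 dB, -68.8°

At ω = 4556 rad/s:
zero (1 + j4556·0.005) = 1 + j22.78 → |·| ≈ 22.802, ∠ ≈ 87.49°
pole (1 + j4556·1) = 1 + j4556 → |·| ≈ 4556, ∠ ≈ 89.99°
pole (1 + j4556·0.0005) = 1 + j2.278 → |·| ≈ 2.4878, ∠ ≈ 66.30°
|T| = 10 · 22.802 / (4556 · 2.4878) ≈ 0.020117
Gain = 20 log₁₀(0.020117) ≈ -33.93 dB
∠T = (87.49°) − (89.99° + 66.30°) = -68.80°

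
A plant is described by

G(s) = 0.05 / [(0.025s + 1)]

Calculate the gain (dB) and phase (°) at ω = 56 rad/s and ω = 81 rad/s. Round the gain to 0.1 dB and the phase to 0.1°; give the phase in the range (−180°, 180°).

At ω = 56 rad/s:
pole (1 + j56·0.025) = 1 + j1.4 → |·| ≈ 1.7205, ∠ ≈ 54.46°
|G| = 0.05 · 1 / (1.7205) ≈ 0.029061
Gain = 20 log₁₀(0.029061) ≈ -30.73 dB
∠G = (0°) − (54.46°) = -54.46°

At ω = 81 rad/s:
pole (1 + j81·0.025) = 1 + j2.025 → |·| ≈ 2.2585, ∠ ≈ 63.72°
|G| = 0.05 · 1 / (2.2585) ≈ 0.022139
Gain = 20 log₁₀(0.022139) ≈ -33.10 dB
∠G = (0°) − (63.72°) = -63.72°

ω = 56: -30.7 dB, -54.5°; ω = 81: -33.1 dB, -63.7°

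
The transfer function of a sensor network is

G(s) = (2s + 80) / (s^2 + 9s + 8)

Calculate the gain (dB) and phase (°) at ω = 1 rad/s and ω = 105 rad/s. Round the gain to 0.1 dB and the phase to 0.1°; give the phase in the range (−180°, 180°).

ω = 1: 16.9 dB, -50.7°; ω = 105: -33.8 dB, -106.0°

Substitute s = j1:
Numerator: 2(j1) + 80 = 80 + j2
Denominator: (j1)^2 + 9(j1) + 8 = 7 + j9
|N| = √(80² + 2²) ≈ 80.025, ∠N ≈ 1.43°
|D| = √(7² + 9²) ≈ 11.402, ∠D ≈ 52.13°
|G| = 80.025 / 11.402 ≈ 7.0185
Gain = 20 log₁₀(7.0185) ≈ 16.92 dB
∠G = 1.43° − 52.13° = -50.70°

Substitute s = j105:
Numerator: 2(j105) + 80 = 80 + j210
Denominator: (j105)^2 + 9(j105) + 8 = -11017 + j945
|N| = √(80² + 210²) ≈ 224.72, ∠N ≈ 69.15°
|D| = √(11017² + 945²) ≈ 11057, ∠D ≈ 175.10°
|G| = 224.72 / 11057 ≈ 0.020324
Gain = 20 log₁₀(0.020324) ≈ -33.84 dB
∠G = 69.15° − 175.10° = -105.95°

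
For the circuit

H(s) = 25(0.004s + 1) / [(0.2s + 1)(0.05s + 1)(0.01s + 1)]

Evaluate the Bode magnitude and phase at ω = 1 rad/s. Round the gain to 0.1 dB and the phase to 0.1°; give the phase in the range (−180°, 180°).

27.8 dB, -14.5°

At ω = 1 rad/s:
zero (1 + j1·0.004) = 1 + j0.004 → |·| ≈ 1, ∠ ≈ 0.23°
pole (1 + j1·0.2) = 1 + j0.2 → |·| ≈ 1.0198, ∠ ≈ 11.31°
pole (1 + j1·0.05) = 1 + j0.05 → |·| ≈ 1.0012, ∠ ≈ 2.86°
pole (1 + j1·0.01) = 1 + j0.01 → |·| ≈ 1, ∠ ≈ 0.57°
|H| = 25 · 1 / (1.0198 · 1.0012 · 1) ≈ 24.485
Gain = 20 log₁₀(24.485) ≈ 27.78 dB
∠H = (0.23°) − (11.31° + 2.86° + 0.57°) = -14.51°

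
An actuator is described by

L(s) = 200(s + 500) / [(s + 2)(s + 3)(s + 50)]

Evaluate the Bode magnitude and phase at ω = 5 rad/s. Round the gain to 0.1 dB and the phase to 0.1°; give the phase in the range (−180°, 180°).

At s = jω = j5:
zero (s+500): 500 + j5 → |·| = √(500²+5²) = √250025 ≈ 500.02, ∠ = arctan(5/500) ≈ 0.57°
pole (s+2): 2 + j5 → |·| = √(2²+5²) = √29 ≈ 5.3852, ∠ = arctan(5/2) ≈ 68.20°
pole (s+3): 3 + j5 → |·| = √(3²+5²) = √34 ≈ 5.831, ∠ = arctan(5/3) ≈ 59.04°
pole (s+50): 50 + j5 → |·| = √(50²+5²) = √2525 ≈ 50.249, ∠ = arctan(5/50) ≈ 5.71°
|L| = 200 · 500.02 / 1577.9 ≈ 63.378
Gain = 20 log₁₀(63.378) ≈ 36.04 dB
∠L = 0.57° − 132.95° = -132.38°

36.0 dB, -132.4°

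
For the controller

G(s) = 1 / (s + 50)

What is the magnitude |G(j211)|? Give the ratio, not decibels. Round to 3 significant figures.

0.00461

Substitute s = j211:
Numerator: 1 = 1 + j0
Denominator: (j211) + 50 = 50 + j211
|N| = √(1² + 0²) ≈ 1, ∠N ≈ 0.00°
|D| = √(50² + 211²) ≈ 216.84, ∠D ≈ 76.67°
|G| = 1 / 216.84 ≈ 0.0046117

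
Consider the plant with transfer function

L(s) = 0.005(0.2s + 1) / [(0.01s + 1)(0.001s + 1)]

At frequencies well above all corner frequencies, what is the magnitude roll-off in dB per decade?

Each pole contributes −20 dB/decade at high frequency; each zero contributes +20 dB/decade.
Net: 1 zero(s) − 2 pole(s) → -20 dB/decade.

-20 dB/decade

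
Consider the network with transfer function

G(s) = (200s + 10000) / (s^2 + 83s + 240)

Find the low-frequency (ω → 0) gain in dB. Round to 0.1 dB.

32.4 dB

G(0) = 10000 / 240 ≈ 41.667
20 log₁₀(41.667) ≈ 32.40 dB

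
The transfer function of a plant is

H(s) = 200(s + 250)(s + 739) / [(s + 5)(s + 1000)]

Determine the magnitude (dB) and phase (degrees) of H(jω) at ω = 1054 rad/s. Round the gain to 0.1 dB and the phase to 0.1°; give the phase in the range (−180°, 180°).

At s = jω = j1054:
zero (s+250): 250 + j1054 → |·| = √(250²+1054²) = √1173416 ≈ 1083.2, ∠ = arctan(1054/250) ≈ 76.66°
zero (s+739): 739 + j1054 → |·| = √(739²+1054²) = √1657037 ≈ 1287.3, ∠ = arctan(1054/739) ≈ 54.96°
pole (s+5): 5 + j1054 → |·| = √(5²+1054²) = √1110941 ≈ 1054, ∠ = arctan(1054/5) ≈ 89.73°
pole (s+1000): 1000 + j1054 → |·| = √(1000²+1054²) = √2110916 ≈ 1452.9, ∠ = arctan(1054/1000) ≈ 46.51°
|H| = 200 · 1.3944e+06 / 1.5314e+06 ≈ 182.11
Gain = 20 log₁₀(182.11) ≈ 45.21 dB
∠H = 131.62° − 136.24° = -4.62°

45.2 dB, -4.6°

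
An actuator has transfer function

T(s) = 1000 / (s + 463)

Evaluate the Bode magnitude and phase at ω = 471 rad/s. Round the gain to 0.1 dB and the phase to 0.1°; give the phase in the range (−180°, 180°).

At s = jω = j471:
pole (s+463): 463 + j471 → |·| = √(463²+471²) = √436210 ≈ 660.46, ∠ = arctan(471/463) ≈ 45.49°
|T| = 1000 / 660.46 ≈ 1.5141
Gain = 20 log₁₀(1.5141) ≈ 3.60 dB
∠T = 0.00° − 45.49° = -45.49°

3.6 dB, -45.5°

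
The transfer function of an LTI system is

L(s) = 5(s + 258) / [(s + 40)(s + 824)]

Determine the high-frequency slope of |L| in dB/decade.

-20 dB/decade

Each pole contributes −20 dB/decade at high frequency; each zero contributes +20 dB/decade.
Net: 1 zero(s) − 2 pole(s) → -20 dB/decade.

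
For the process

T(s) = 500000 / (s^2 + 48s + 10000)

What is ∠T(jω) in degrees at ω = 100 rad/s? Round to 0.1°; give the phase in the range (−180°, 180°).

-90.0°

At s = jω = j100:
quadratic: (j100)² + 48·j100 + 10000 = 0 + j4800 → |·| ≈ 4800, ∠ ≈ 90.00°
∠T = 0.00° − 90.00° = -90.00°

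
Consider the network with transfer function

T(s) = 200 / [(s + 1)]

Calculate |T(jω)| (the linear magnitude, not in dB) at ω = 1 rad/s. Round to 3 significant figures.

141

At ω = 1 rad/s:
pole (1 + j1·1) = 1 + j1 → |·| ≈ 1.4142, ∠ ≈ 45.00°
|T| = 200 · 1 / (1.4142) ≈ 141.42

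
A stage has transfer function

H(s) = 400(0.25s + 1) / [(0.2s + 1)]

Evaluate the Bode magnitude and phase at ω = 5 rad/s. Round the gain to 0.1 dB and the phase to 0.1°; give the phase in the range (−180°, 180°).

53.1 dB, 6.3°

At ω = 5 rad/s:
zero (1 + j5·0.25) = 1 + j1.25 → |·| ≈ 1.6008, ∠ ≈ 51.34°
pole (1 + j5·0.2) = 1 + j1 → |·| ≈ 1.4142, ∠ ≈ 45.00°
|H| = 400 · 1.6008 / (1.4142) ≈ 452.78
Gain = 20 log₁₀(452.78) ≈ 53.12 dB
∠H = (51.34°) − (45.00°) = 6.34°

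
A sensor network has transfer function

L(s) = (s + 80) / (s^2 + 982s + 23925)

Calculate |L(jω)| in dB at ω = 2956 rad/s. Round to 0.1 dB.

Substitute s = j2956:
Numerator: (j2956) + 80 = 80 + j2956
Denominator: (j2956)^2 + 982(j2956) + 23925 = -8714011 + j2902792
|N| = √(80² + 2956²) ≈ 2957.1, ∠N ≈ 88.45°
|D| = √(8714011² + 2902792²) ≈ 9.1848e+06, ∠D ≈ 161.58°
|L| = 2957.1 / 9.1848e+06 ≈ 0.00032196
Gain = 20 log₁₀(0.00032196) ≈ -69.84 dB

-69.8 dB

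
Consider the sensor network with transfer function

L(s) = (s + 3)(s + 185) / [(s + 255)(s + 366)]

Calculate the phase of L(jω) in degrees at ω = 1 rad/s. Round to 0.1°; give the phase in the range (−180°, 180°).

At s = jω = j1:
zero (s+3): 3 + j1 → |·| = √(3²+1²) = √10 ≈ 3.1623, ∠ = arctan(1/3) ≈ 18.43°
zero (s+185): 185 + j1 → |·| = √(185²+1²) = √34226 ≈ 185, ∠ = arctan(1/185) ≈ 0.31°
pole (s+255): 255 + j1 → |·| = √(255²+1²) = √65026 ≈ 255, ∠ = arctan(1/255) ≈ 0.22°
pole (s+366): 366 + j1 → |·| = √(366²+1²) = √133957 ≈ 366, ∠ = arctan(1/366) ≈ 0.16°
∠L = 18.74° − 0.38° = 18.36°

18.4°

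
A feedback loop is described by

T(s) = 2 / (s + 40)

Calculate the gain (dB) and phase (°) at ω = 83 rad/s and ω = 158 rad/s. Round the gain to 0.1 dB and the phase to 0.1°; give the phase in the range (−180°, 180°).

ω = 83: -33.3 dB, -64.3°; ω = 158: -38.2 dB, -75.8°

Substitute s = j83:
Numerator: 2 = 2 + j0
Denominator: (j83) + 40 = 40 + j83
|N| = √(2² + 0²) ≈ 2, ∠N ≈ 0.00°
|D| = √(40² + 83²) ≈ 92.136, ∠D ≈ 64.27°
|T| = 2 / 92.136 ≈ 0.021707
Gain = 20 log₁₀(0.021707) ≈ -33.27 dB
∠T = 0.00° − 64.27° = -64.27°

Substitute s = j158:
Numerator: 2 = 2 + j0
Denominator: (j158) + 40 = 40 + j158
|N| = √(2² + 0²) ≈ 2, ∠N ≈ 0.00°
|D| = √(40² + 158²) ≈ 162.98, ∠D ≈ 75.79°
|T| = 2 / 162.98 ≈ 0.012271
Gain = 20 log₁₀(0.012271) ≈ -38.22 dB
∠T = 0.00° − 75.79° = -75.79°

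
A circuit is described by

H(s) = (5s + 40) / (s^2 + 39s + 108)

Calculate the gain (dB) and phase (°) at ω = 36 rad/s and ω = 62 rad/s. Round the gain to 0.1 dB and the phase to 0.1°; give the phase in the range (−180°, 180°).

Substitute s = j36:
Numerator: 5(j36) + 40 = 40 + j180
Denominator: (j36)^2 + 39(j36) + 108 = -1188 + j1404
|N| = √(40² + 180²) ≈ 184.39, ∠N ≈ 77.47°
|D| = √(1188² + 1404²) ≈ 1839.2, ∠D ≈ 130.24°
|H| = 184.39 / 1839.2 ≈ 0.10026
Gain = 20 log₁₀(0.10026) ≈ -19.98 dB
∠H = 77.47° − 130.24° = -52.77°

Substitute s = j62:
Numerator: 5(j62) + 40 = 40 + j310
Denominator: (j62)^2 + 39(j62) + 108 = -3736 + j2418
|N| = √(40² + 310²) ≈ 312.57, ∠N ≈ 82.65°
|D| = √(3736² + 2418²) ≈ 4450.2, ∠D ≈ 147.09°
|H| = 312.57 / 4450.2 ≈ 0.070237
Gain = 20 log₁₀(0.070237) ≈ -23.07 dB
∠H = 82.65° − 147.09° = -64.44°

ω = 36: -20.0 dB, -52.8°; ω = 62: -23.1 dB, -64.4°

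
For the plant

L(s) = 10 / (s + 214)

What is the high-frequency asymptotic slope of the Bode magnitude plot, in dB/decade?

-20 dB/decade

Each pole contributes −20 dB/decade at high frequency; each zero contributes +20 dB/decade.
Net: 0 zero(s) − 1 pole(s) → -20 dB/decade.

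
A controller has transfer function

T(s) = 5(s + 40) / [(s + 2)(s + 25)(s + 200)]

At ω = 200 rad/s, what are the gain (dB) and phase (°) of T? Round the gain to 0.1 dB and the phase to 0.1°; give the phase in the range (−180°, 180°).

At s = jω = j200:
zero (s+40): 40 + j200 → |·| = √(40²+200²) = √41600 ≈ 203.96, ∠ = arctan(200/40) ≈ 78.69°
pole (s+2): 2 + j200 → |·| = √(2²+200²) = √40004 ≈ 200.01, ∠ = arctan(200/2) ≈ 89.43°
pole (s+25): 25 + j200 → |·| = √(25²+200²) = √40625 ≈ 201.56, ∠ = arctan(200/25) ≈ 82.87°
pole (s+200): 200 + j200 → |·| = √(200²+200²) = √80000 ≈ 282.84, ∠ = arctan(200/200) ≈ 45.00°
|T| = 5 · 203.96 / 1.1402e+07 ≈ 8.944e-05
Gain = 20 log₁₀(8.944e-05) ≈ -80.97 dB
∠T = 78.69° − 217.30° = -138.61°

-81.0 dB, -138.6°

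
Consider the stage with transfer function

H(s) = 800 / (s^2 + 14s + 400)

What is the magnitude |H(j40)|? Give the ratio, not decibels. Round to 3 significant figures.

At s = jω = j40:
quadratic: (j40)² + 14·j40 + 400 = -1200 + j560 → |·| ≈ 1324.2, ∠ ≈ 154.98°
|H| = 800 / 1324.2 ≈ 0.60414

0.604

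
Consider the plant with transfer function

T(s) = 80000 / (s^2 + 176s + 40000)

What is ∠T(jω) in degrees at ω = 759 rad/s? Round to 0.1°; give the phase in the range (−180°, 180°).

At s = jω = j759:
quadratic: (j759)² + 176·j759 + 40000 = -536081 + j133584 → |·| ≈ 5.5247e+05, ∠ ≈ 166.01°
∠T = 0.00° − 166.01° = -166.01°

-166.0°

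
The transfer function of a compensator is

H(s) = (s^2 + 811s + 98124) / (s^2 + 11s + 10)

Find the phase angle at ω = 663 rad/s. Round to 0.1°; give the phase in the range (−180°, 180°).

-56.6°

Substitute s = j663:
Numerator: (j663)^2 + 811(j663) + 98124 = -341445 + j537693
Denominator: (j663)^2 + 11(j663) + 10 = -439559 + j7293
|N| = √(341445² + 537693²) ≈ 6.3694e+05, ∠N ≈ 122.42°
|D| = √(439559² + 7293²) ≈ 4.3962e+05, ∠D ≈ 179.05°
∠H = 122.42° − 179.05° = -56.63°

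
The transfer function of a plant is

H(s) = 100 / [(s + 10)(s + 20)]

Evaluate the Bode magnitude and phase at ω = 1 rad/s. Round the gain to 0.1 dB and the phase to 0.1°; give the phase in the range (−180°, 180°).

-6.1 dB, -8.6°

At s = jω = j1:
pole (s+10): 10 + j1 → |·| = √(10²+1²) = √101 ≈ 10.05, ∠ = arctan(1/10) ≈ 5.71°
pole (s+20): 20 + j1 → |·| = √(20²+1²) = √401 ≈ 20.025, ∠ = arctan(1/20) ≈ 2.86°
|H| = 100 / 201.25 ≈ 0.49689
Gain = 20 log₁₀(0.49689) ≈ -6.07 dB
∠H = 0.00° − 8.57° = -8.57°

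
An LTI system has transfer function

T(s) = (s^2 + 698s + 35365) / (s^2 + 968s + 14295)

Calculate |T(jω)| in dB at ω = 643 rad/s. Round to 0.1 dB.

Substitute s = j643:
Numerator: (j643)^2 + 698(j643) + 35365 = -378084 + j448814
Denominator: (j643)^2 + 968(j643) + 14295 = -399154 + j622424
|N| = √(378084² + 448814²) ≈ 5.8684e+05, ∠N ≈ 130.11°
|D| = √(399154² + 622424²) ≈ 7.3942e+05, ∠D ≈ 122.67°
|T| = 5.8684e+05 / 7.3942e+05 ≈ 0.79365
Gain = 20 log₁₀(0.79365) ≈ -2.01 dB

-2.0 dB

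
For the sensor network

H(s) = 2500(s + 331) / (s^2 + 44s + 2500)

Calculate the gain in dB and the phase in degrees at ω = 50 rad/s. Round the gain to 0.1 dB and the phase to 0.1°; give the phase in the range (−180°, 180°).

At s = jω = j50:
zero (s+331): 331 + j50 → |·| = √(331²+50²) = √112061 ≈ 334.76, ∠ = arctan(50/331) ≈ 8.59°
quadratic: (j50)² + 44·j50 + 2500 = 0 + j2200 → |·| ≈ 2200, ∠ ≈ 90.00°
|H| = 2500 · 334.76 / 2200 ≈ 380.41
Gain = 20 log₁₀(380.41) ≈ 51.61 dB
∠H = 8.59° − 90.00° = -81.41°

51.6 dB, -81.4°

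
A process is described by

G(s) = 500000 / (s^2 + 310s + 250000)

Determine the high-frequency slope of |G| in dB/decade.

-40 dB/decade

Each pole contributes −20 dB/decade at high frequency; each zero contributes +20 dB/decade.
Net: 0 zero(s) − 2 pole(s) → -40 dB/decade.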